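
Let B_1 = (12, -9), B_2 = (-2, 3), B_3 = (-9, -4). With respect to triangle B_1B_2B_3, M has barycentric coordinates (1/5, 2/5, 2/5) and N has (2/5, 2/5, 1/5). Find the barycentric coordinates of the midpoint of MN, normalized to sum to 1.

Since both coordinate triples sum to 1, the midpoint's barycentrics are the componentwise average.
(1/5+2/5)/2 = 3/10; similarly 2/5 and 3/10.

(3/10, 2/5, 3/10)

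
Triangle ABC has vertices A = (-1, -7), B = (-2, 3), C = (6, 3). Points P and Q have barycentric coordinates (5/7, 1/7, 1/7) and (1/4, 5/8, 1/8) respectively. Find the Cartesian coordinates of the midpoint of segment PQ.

Barycentric coordinates of the midpoint are the average: (27/56, 43/112, 15/112).
Converting: (27/56)·A + (43/112)·B + (15/112)·C = (-25/56, -51/28).

(-25/56, -51/28)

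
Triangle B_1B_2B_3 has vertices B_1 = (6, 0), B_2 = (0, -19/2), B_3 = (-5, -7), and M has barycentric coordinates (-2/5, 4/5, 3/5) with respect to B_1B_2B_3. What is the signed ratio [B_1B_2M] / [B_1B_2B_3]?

The signed ratio [B_1B_2M]/[B_1B_2B_3] equals the barycentric coordinate of M at vertex B_3, which is 3/5.

3/5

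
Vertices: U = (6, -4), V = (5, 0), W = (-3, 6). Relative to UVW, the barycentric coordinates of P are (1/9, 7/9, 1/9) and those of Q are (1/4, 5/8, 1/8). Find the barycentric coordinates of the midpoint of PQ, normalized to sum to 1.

Since both coordinate triples sum to 1, the midpoint's barycentrics are the componentwise average.
(1/9+1/4)/2 = 13/72; similarly 101/144 and 17/144.

(13/72, 101/144, 17/144)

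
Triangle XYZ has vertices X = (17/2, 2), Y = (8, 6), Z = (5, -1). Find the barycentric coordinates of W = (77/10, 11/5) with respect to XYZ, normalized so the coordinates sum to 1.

(3/5, 1/5, 1/5)

Signed area of the reference triangle: [XYZ] = ½·((17/2)·(6−(-1)) + 8·(-1−2) + 5·(2−6)) = ½·(119/2 − 24 − 20) = 31/4.
[WYZ] = ½·((77/10)·(6−(-1)) + 8·(-1−(11/5)) + 5·(11/5−6)) = ½·(539/10 − 128/5 − 19) = 93/20, so the X-coordinate is (93/20)/(31/4) = 3/5.
[XWZ] = ½·((17/2)·(11/5−(-1)) + (77/10)·(-1−2) + 5·(2−(11/5))) = ½·(136/5 − 231/10 − 1) = 31/20, so the Y-coordinate is 1/5.
[XYW] = ½·((17/2)·(6−(11/5)) + 8·(11/5−2) + (77/10)·(2−6)) = ½·(323/10 + 8/5 − 154/5) = 31/20, so the Z-coordinate is 1/5.
Check: 3/5 + 1/5 + 1/5 = 1.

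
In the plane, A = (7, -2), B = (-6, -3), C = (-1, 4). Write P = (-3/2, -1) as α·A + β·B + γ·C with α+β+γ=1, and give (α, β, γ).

(1/4, 1/2, 1/4)

Signed area of the reference triangle: [ABC] = ½·(7·(-3−4) + (-6)·(4−(-2)) + (-1)·(-2−(-3))) = ½·(-49 − 36 − 1) = -43.
[PBC] = ½·((-3/2)·(-3−4) + (-6)·(4−(-1)) + (-1)·(-1−(-3))) = ½·(21/2 − 30 − 2) = -43/4, so the A-coordinate is (-43/4)/(-43) = 1/4.
[APC] = ½·(7·(-1−4) + (-3/2)·(4−(-2)) + (-1)·(-2−(-1))) = ½·(-35 − 9 + 1) = -43/2, so the B-coordinate is 1/2.
[ABP] = ½·(7·(-3−(-1)) + (-6)·(-1−(-2)) + (-3/2)·(-2−(-3))) = ½·(-14 − 6 − 3/2) = -43/4, so the C-coordinate is 1/4.
Check: 1/4 + 1/2 + 1/4 = 1.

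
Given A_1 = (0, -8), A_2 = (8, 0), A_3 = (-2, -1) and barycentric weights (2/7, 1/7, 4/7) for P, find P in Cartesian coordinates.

P = (2/7)·A_1 + (1/7)·A_2 + (4/7)·A_3.
x-coordinate: (2/7)·0 + (1/7)·8 + (4/7)·(-2) = 0.
y-coordinate: (2/7)·(-8) + (1/7)·0 + (4/7)·(-1) = -20/7.

(0, -20/7)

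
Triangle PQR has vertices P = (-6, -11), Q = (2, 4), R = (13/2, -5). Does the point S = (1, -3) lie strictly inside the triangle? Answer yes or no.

Barycentric coordinates of S: (9/31, 116/279, 82/279).
The three coordinates are positive, positive, positive; a point is interior exactly when all three are positive.

yes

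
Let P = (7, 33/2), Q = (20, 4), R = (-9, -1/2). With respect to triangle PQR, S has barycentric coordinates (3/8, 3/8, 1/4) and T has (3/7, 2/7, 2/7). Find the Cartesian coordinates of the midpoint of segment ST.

(785/112, 1751/224)

Barycentric coordinates of the midpoint are the average: (45/112, 37/112, 15/56).
Converting: (45/112)·P + (37/112)·Q + (15/56)·R = (785/112, 1751/224).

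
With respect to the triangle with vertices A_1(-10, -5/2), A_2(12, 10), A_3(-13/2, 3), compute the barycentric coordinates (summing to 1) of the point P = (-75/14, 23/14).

Signed area of the reference triangle: [A_1A_2A_3] = ½·((-10)·(10−3) + 12·(3−(-5/2)) + (-13/2)·(-5/2−10)) = ½·(-70 + 66 + 325/4) = 309/8.
[PA_2A_3] = ½·((-75/14)·(10−3) + 12·(3−(23/14)) + (-13/2)·(23/14−10)) = ½·(-75/2 + 114/7 + 1521/28) = 927/56, so the A_1-coordinate is (927/56)/(309/8) = 3/7.
[A_1PA_3] = ½·((-10)·(23/14−3) + (-75/14)·(3−(-5/2)) + (-13/2)·(-5/2−(23/14))) = ½·(95/7 − 825/28 + 377/14) = 309/56, so the A_2-coordinate is 1/7.
[A_1A_2P] = ½·((-10)·(10−(23/14)) + 12·(23/14−(-5/2)) + (-75/14)·(-5/2−10)) = ½·(-585/7 + 348/7 + 1875/28) = 927/56, so the A_3-coordinate is 3/7.

(3/7, 1/7, 3/7)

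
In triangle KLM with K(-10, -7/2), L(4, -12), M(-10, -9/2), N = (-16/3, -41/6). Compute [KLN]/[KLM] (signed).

[KLM] = ½·((-10)·(-12−(-9/2)) + 4·(-9/2−(-7/2)) + (-10)·(-7/2−(-12))) = ½·(75 − 4 − 85) = -7.
[KLN] = ½·((-10)·(-12−(-41/6)) + 4·(-41/6−(-7/2)) + (-16/3)·(-7/2−(-12))) = ½·(155/3 − 40/3 − 136/3) = -7/2, so the ratio is (-7/2)/(-7) = 1/2.

1/2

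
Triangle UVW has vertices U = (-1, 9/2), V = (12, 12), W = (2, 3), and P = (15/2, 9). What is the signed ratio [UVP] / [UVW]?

[UVW] = ½·((-1)·(12−3) + 12·(3−(9/2)) + 2·(9/2−12)) = ½·(-9 − 18 − 15) = -21.
[UVP] = ½·((-1)·(12−9) + 12·(9−(9/2)) + (15/2)·(9/2−12)) = ½·(-3 + 54 − 225/4) = -21/8, so the ratio is (-21/8)/(-21) = 1/8.

1/8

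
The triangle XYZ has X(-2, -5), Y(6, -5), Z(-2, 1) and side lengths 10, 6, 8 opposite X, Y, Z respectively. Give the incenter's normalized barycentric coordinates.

(5/12, 1/4, 1/3)

The incenter has barycentric coordinates proportional to the opposite side lengths: (10 : 6 : 8).
Normalizing by 10+6+8 = 24 gives (5/12, 1/4, 1/3).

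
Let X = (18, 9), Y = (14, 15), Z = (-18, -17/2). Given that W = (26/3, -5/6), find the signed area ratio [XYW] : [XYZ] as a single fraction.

[XYZ] = ½·(18·(15−(-17/2)) + 14·(-17/2−9) + (-18)·(9−15)) = ½·(423 − 245 + 108) = 143.
[XYW] = ½·(18·(15−(-5/6)) + 14·(-5/6−9) + (26/3)·(9−15)) = ½·(285 − 413/3 − 52) = 143/3, so the ratio is (143/3)/143 = 1/3.

1/3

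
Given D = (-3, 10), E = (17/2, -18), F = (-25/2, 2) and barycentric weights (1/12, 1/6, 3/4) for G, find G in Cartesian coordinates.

(-197/24, -2/3)

G = (1/12)·D + (1/6)·E + (3/4)·F.
x-coordinate: (1/12)·(-3) + (1/6)·(17/2) + (3/4)·(-25/2) = -197/24.
y-coordinate: (1/12)·10 + (1/6)·(-18) + (3/4)·2 = -2/3.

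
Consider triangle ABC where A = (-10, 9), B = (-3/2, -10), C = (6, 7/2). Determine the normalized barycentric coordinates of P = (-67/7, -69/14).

Signed area of the reference triangle: [ABC] = ½·((-10)·(-10−(7/2)) + (-3/2)·(7/2−9) + 6·(9−(-10))) = ½·(135 + 33/4 + 114) = 1029/8.
[PBC] = ½·((-67/7)·(-10−(7/2)) + (-3/2)·(7/2−(-69/14)) + 6·(-69/14−(-10))) = ½·(1809/14 − 177/14 + 213/7) = 147/2, so the A-coordinate is (147/2)/(1029/8) = 4/7.
[APC] = ½·((-10)·(-69/14−(7/2)) + (-67/7)·(7/2−9) + 6·(9−(-69/14))) = ½·(590/7 + 737/14 + 585/7) = 441/4, so the B-coordinate is 6/7.
[ABP] = ½·((-10)·(-10−(-69/14)) + (-3/2)·(-69/14−9) + (-67/7)·(9−(-10))) = ½·(355/7 + 585/28 − 1273/7) = -441/8, so the C-coordinate is -3/7.

(4/7, 6/7, -3/7)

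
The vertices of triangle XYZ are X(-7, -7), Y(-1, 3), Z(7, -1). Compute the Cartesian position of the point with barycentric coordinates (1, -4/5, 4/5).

W = 1·X + (-4/5)·Y + (4/5)·Z.
x-coordinate: 1·(-7) + (-4/5)·(-1) + (4/5)·7 = -3/5.
y-coordinate: 1·(-7) + (-4/5)·3 + (4/5)·(-1) = -51/5.

(-3/5, -51/5)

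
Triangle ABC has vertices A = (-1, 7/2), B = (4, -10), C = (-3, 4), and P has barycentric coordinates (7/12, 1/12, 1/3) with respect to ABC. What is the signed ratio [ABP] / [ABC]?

1/3

The signed ratio [ABP]/[ABC] equals the barycentric coordinate of P at vertex C, which is 1/3.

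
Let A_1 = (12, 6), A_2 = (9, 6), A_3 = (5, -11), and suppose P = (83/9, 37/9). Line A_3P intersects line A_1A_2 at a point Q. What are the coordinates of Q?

(39/4, 6)

Barycentric coordinates of P with respect to A_1A_2A_3: (2/9, 2/3, 1/9).
On side A_1A_2 the A_3-coordinate is zero; dropping P's A_3-weight 1/9 and renormalizing the remaining 2/9 : 2/3 gives weights 1/4, 3/4 on A_1, A_2.
Q = (1/4)·(12, 6) + (3/4)·(9, 6) = (39/4, 6).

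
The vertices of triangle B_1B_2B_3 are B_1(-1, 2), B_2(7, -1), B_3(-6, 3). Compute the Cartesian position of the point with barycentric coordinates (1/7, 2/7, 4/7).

M = (1/7)·B_1 + (2/7)·B_2 + (4/7)·B_3.
x-coordinate: (1/7)·(-1) + (2/7)·7 + (4/7)·(-6) = -11/7.
y-coordinate: (1/7)·2 + (2/7)·(-1) + (4/7)·3 = 12/7.

(-11/7, 12/7)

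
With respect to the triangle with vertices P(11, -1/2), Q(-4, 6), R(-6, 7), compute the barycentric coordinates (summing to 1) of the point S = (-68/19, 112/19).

Signed area of the reference triangle: [PQR] = ½·(11·(6−7) + (-4)·(7−(-1/2)) + (-6)·(-1/2−6)) = ½·(-11 − 30 + 39) = -1.
[SQR] = ½·((-68/19)·(6−7) + (-4)·(7−(112/19)) + (-6)·(112/19−6)) = ½·(68/19 − 84/19 + 12/19) = -2/19, so the P-coordinate is (-2/19)/(-1) = 2/19.
[PSR] = ½·(11·(112/19−7) + (-68/19)·(7−(-1/2)) + (-6)·(-1/2−(112/19))) = ½·(-231/19 − 510/19 + 729/19) = -6/19, so the Q-coordinate is 6/19.
[PQS] = ½·(11·(6−(112/19)) + (-4)·(112/19−(-1/2)) + (-68/19)·(-1/2−6)) = ½·(22/19 − 486/19 + 442/19) = -11/19, so the R-coordinate is 11/19.

(2/19, 6/19, 11/19)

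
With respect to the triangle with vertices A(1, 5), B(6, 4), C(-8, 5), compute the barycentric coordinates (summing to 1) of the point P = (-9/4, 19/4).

Signed area of the reference triangle: [ABC] = ½·(1·(4−5) + 6·(5−5) + (-8)·(5−4)) = ½·(-1 + 0 − 8) = -9/2.
[PBC] = ½·((-9/4)·(4−5) + 6·(5−(19/4)) + (-8)·(19/4−4)) = ½·(9/4 + 3/2 − 6) = -9/8, so the A-coordinate is (-9/8)/(-9/2) = 1/4.
[APC] = ½·(1·(19/4−5) + (-9/4)·(5−5) + (-8)·(5−(19/4))) = ½·(-1/4 + 0 − 2) = -9/8, so the B-coordinate is 1/4.
[ABP] = ½·(1·(4−(19/4)) + 6·(19/4−5) + (-9/4)·(5−4)) = ½·(-3/4 − 3/2 − 9/4) = -9/4, so the C-coordinate is 1/2.
Check: 1/4 + 1/4 + 1/2 = 1.

(1/4, 1/4, 1/2)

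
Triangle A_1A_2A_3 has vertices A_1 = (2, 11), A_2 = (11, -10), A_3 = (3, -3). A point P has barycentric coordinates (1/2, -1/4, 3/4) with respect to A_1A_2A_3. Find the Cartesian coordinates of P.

(1/2, 23/4)

P = (1/2)·A_1 + (-1/4)·A_2 + (3/4)·A_3.
x-coordinate: (1/2)·2 + (-1/4)·11 + (3/4)·3 = 1/2.
y-coordinate: (1/2)·11 + (-1/4)·(-10) + (3/4)·(-3) = 23/4.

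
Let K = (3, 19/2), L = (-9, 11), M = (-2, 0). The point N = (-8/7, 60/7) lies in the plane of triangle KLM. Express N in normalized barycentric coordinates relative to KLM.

Signed area of the reference triangle: [KLM] = ½·(3·(11−0) + (-9)·(0−(19/2)) + (-2)·(19/2−11)) = ½·(33 + 171/2 + 3) = 243/4.
[NLM] = ½·((-8/7)·(11−0) + (-9)·(0−(60/7)) + (-2)·(60/7−11)) = ½·(-88/7 + 540/7 + 34/7) = 243/7, so the K-coordinate is (243/7)/(243/4) = 4/7.
[KNM] = ½·(3·(60/7−0) + (-8/7)·(0−(19/2)) + (-2)·(19/2−(60/7))) = ½·(180/7 + 76/7 − 13/7) = 243/14, so the L-coordinate is 2/7.
[KLN] = ½·(3·(11−(60/7)) + (-9)·(60/7−(19/2)) + (-8/7)·(19/2−11)) = ½·(51/7 + 117/14 + 12/7) = 243/28, so the M-coordinate is 1/7.

(4/7, 2/7, 1/7)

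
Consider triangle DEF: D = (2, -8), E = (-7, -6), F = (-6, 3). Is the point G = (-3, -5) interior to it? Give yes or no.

yes

Barycentric coordinates of G: (35/83, 31/83, 17/83).
The three coordinates are positive, positive, positive; a point is interior exactly when all three are positive.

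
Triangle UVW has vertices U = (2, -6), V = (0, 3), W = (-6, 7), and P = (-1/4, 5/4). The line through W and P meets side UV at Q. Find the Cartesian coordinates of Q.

Barycentric coordinates of P with respect to UVW: (1/4, 5/8, 1/8).
On side UV the W-coordinate is zero; dropping P's W-weight 1/8 and renormalizing the remaining 1/4 : 5/8 gives weights 2/7, 5/7 on U, V.
Q = (2/7)·(2, -6) + (5/7)·(0, 3) = (4/7, 3/7).

(4/7, 3/7)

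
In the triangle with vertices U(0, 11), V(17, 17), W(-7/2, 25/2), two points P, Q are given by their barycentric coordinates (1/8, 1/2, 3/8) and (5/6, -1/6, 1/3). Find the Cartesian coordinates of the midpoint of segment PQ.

(51/32, 401/32)

Barycentric coordinates of the midpoint are the average: (23/48, 1/6, 17/48).
Converting: (23/48)·U + (1/6)·V + (17/48)·W = (51/32, 401/32).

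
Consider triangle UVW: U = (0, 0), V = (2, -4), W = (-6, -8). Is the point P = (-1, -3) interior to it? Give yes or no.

yes

Barycentric coordinates of P: (1/2, 1/4, 1/4).
The three coordinates are positive, positive, positive; a point is interior exactly when all three are positive.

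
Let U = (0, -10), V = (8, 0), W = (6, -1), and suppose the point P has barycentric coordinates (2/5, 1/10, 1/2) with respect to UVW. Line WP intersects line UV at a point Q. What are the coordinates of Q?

Line WP meets UV where the W-coordinate vanishes; zeroing P's W-weight and renormalizing leaves U, V-weights 2/5 : 1/10 → (4/5, 1/5).
So Q = (4/5)·U + (1/5)·V = (8/5, -8).

(8/5, -8)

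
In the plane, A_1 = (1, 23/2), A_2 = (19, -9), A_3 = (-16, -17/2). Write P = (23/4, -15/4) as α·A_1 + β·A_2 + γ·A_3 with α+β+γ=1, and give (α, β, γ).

(1/4, 1/2, 1/4)

Signed area of the reference triangle: [A_1A_2A_3] = ½·(1·(-9−(-17/2)) + 19·(-17/2−(23/2)) + (-16)·(23/2−(-9))) = ½·(-1/2 − 380 − 328) = -1417/4.
[PA_2A_3] = ½·((23/4)·(-9−(-17/2)) + 19·(-17/2−(-15/4)) + (-16)·(-15/4−(-9))) = ½·(-23/8 − 361/4 − 84) = -1417/16, so the A_1-coordinate is (-1417/16)/(-1417/4) = 1/4.
[A_1PA_3] = ½·(1·(-15/4−(-17/2)) + (23/4)·(-17/2−(23/2)) + (-16)·(23/2−(-15/4))) = ½·(19/4 − 115 − 244) = -1417/8, so the A_2-coordinate is 1/2.
[A_1A_2P] = ½·(1·(-9−(-15/4)) + 19·(-15/4−(23/2)) + (23/4)·(23/2−(-9))) = ½·(-21/4 − 1159/4 + 943/8) = -1417/16, so the A_3-coordinate is 1/4.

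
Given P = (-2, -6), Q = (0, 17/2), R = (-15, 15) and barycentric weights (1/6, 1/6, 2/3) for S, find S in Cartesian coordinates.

S = (1/6)·P + (1/6)·Q + (2/3)·R.
x-coordinate: (1/6)·(-2) + (1/6)·0 + (2/3)·(-15) = -31/3.
y-coordinate: (1/6)·(-6) + (1/6)·(17/2) + (2/3)·15 = 125/12.

(-31/3, 125/12)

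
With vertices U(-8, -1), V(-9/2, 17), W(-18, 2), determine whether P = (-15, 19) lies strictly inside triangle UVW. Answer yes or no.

no

Barycentric coordinates of P: (-123/127, 358/381, 392/381).
The three coordinates are negative, positive, positive; a point is interior exactly when all three are positive.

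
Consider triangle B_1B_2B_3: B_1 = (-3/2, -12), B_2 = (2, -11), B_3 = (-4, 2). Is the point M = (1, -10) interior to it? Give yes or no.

Barycentric coordinates of M: (14/103, 80/103, 9/103).
The three coordinates are positive, positive, positive; a point is interior exactly when all three are positive.

yes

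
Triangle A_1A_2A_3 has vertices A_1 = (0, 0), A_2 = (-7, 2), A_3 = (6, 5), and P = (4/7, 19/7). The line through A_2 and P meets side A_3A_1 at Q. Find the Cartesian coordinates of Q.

(18/5, 3)

Barycentric coordinates of P with respect to A_1A_2A_3: (2/7, 2/7, 3/7).
On side A_3A_1 the A_2-coordinate is zero; dropping P's A_2-weight 2/7 and renormalizing the remaining 3/7 : 2/7 gives weights 3/5, 2/5 on A_3, A_1.
Q = (3/5)·(6, 5) + (2/5)·(0, 0) = (18/5, 3).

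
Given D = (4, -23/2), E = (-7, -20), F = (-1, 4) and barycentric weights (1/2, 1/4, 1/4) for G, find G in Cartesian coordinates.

G = (1/2)·D + (1/4)·E + (1/4)·F.
x-coordinate: (1/2)·4 + (1/4)·(-7) + (1/4)·(-1) = 0.
y-coordinate: (1/2)·(-23/2) + (1/4)·(-20) + (1/4)·4 = -39/4.

(0, -39/4)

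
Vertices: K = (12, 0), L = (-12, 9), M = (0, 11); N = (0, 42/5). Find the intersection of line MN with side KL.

Barycentric coordinates of N with respect to KLM: (1/5, 1/5, 3/5).
On side KL the M-coordinate is zero; dropping N's M-weight 3/5 and renormalizing the remaining 1/5 : 1/5 gives weights 1/2, 1/2 on K, L.
J = (1/2)·(12, 0) + (1/2)·(-12, 9) = (0, 9/2).

(0, 9/2)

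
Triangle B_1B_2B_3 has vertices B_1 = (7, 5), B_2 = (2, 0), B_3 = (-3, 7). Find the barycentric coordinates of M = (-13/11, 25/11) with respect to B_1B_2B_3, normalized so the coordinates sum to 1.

Signed area of the reference triangle: [B_1B_2B_3] = ½·(7·(0−7) + 2·(7−5) + (-3)·(5−0)) = ½·(-49 + 4 − 15) = -30.
[MB_2B_3] = ½·((-13/11)·(0−7) + 2·(7−(25/11)) + (-3)·(25/11−0)) = ½·(91/11 + 104/11 − 75/11) = 60/11, so the B_1-coordinate is (60/11)/(-30) = -2/11.
[B_1MB_3] = ½·(7·(25/11−7) + (-13/11)·(7−5) + (-3)·(5−(25/11))) = ½·(-364/11 − 26/11 − 90/11) = -240/11, so the B_2-coordinate is 8/11.
[B_1B_2M] = ½·(7·(0−(25/11)) + 2·(25/11−5) + (-13/11)·(5−0)) = ½·(-175/11 − 60/11 − 65/11) = -150/11, so the B_3-coordinate is 5/11.

(-2/11, 8/11, 5/11)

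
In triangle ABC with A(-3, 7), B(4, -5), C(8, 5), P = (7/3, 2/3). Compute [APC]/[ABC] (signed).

1/2

[ABC] = ½·((-3)·(-5−5) + 4·(5−7) + 8·(7−(-5))) = ½·(30 − 8 + 96) = 59.
[APC] = ½·((-3)·(2/3−5) + (7/3)·(5−7) + 8·(7−(2/3))) = ½·(13 − 14/3 + 152/3) = 59/2, so the ratio is (59/2)/59 = 1/2.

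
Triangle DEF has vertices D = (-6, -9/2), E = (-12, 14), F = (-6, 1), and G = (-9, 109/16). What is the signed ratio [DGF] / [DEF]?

[DEF] = ½·((-6)·(14−1) + (-12)·(1−(-9/2)) + (-6)·(-9/2−14)) = ½·(-78 − 66 + 111) = -33/2.
[DGF] = ½·((-6)·(109/16−1) + (-9)·(1−(-9/2)) + (-6)·(-9/2−(109/16))) = ½·(-279/8 − 99/2 + 543/8) = -33/4, so the ratio is (-33/4)/(-33/2) = 1/2.

1/2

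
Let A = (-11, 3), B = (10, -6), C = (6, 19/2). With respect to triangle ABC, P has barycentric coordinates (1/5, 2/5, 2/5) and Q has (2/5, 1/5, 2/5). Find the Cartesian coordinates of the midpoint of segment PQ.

(21/10, 29/10)

Barycentric coordinates of the midpoint are the average: (3/10, 3/10, 2/5).
Converting: (3/10)·A + (3/10)·B + (2/5)·C = (21/10, 29/10).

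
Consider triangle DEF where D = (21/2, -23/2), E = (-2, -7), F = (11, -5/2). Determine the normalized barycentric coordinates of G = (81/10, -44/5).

Signed area of the reference triangle: [DEF] = ½·((21/2)·(-7−(-5/2)) + (-2)·(-5/2−(-23/2)) + 11·(-23/2−(-7))) = ½·(-189/4 − 18 − 99/2) = -459/8.
[GEF] = ½·((81/10)·(-7−(-5/2)) + (-2)·(-5/2−(-44/5)) + 11·(-44/5−(-7))) = ½·(-729/20 − 63/5 − 99/5) = -1377/40, so the D-coordinate is (-1377/40)/(-459/8) = 3/5.
[DGF] = ½·((21/2)·(-44/5−(-5/2)) + (81/10)·(-5/2−(-23/2)) + 11·(-23/2−(-44/5))) = ½·(-1323/20 + 729/10 − 297/10) = -459/40, so the E-coordinate is 1/5.
[DEG] = ½·((21/2)·(-7−(-44/5)) + (-2)·(-44/5−(-23/2)) + (81/10)·(-23/2−(-7))) = ½·(189/10 − 27/5 − 729/20) = -459/40, so the F-coordinate is 1/5.
Check: 3/5 + 1/5 + 1/5 = 1.

(3/5, 1/5, 1/5)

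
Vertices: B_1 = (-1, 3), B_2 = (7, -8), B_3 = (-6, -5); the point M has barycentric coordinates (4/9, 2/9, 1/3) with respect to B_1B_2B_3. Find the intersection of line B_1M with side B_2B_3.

(-4/5, -31/5)

Line B_1M meets B_2B_3 where the B_1-coordinate vanishes; zeroing M's B_1-weight and renormalizing leaves B_2, B_3-weights 2/9 : 1/3 → (2/5, 3/5).
So N = (2/5)·B_2 + (3/5)·B_3 = (-4/5, -31/5).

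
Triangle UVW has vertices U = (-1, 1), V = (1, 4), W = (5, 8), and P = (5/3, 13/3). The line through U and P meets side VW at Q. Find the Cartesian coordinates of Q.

(3, 6)

Barycentric coordinates of P with respect to UVW: (1/3, 1/3, 1/3).
On side VW the U-coordinate is zero; dropping P's U-weight 1/3 and renormalizing the remaining 1/3 : 1/3 gives weights 1/2, 1/2 on V, W.
Q = (1/2)·(1, 4) + (1/2)·(5, 8) = (3, 6).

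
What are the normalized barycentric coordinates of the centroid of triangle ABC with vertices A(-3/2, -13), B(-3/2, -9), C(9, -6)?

(1/3, 1/3, 1/3)

The centroid is the average of the vertices, so each weight is 1/3.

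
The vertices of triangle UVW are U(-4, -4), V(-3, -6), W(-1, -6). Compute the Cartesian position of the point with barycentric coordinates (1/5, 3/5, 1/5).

P = (1/5)·U + (3/5)·V + (1/5)·W.
x-coordinate: (1/5)·(-4) + (3/5)·(-3) + (1/5)·(-1) = -14/5.
y-coordinate: (1/5)·(-4) + (3/5)·(-6) + (1/5)·(-6) = -28/5.

(-14/5, -28/5)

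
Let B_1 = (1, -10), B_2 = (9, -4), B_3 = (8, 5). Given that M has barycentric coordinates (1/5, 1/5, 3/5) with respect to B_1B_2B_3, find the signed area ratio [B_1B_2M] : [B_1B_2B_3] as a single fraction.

3/5

The signed ratio [B_1B_2M]/[B_1B_2B_3] equals the barycentric coordinate of M at vertex B_3, which is 3/5.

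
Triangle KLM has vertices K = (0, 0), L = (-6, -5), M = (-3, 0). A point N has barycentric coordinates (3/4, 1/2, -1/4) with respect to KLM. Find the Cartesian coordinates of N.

(-9/4, -5/2)

N = (3/4)·K + (1/2)·L + (-1/4)·M.
x-coordinate: (3/4)·0 + (1/2)·(-6) + (-1/4)·(-3) = -9/4.
y-coordinate: (3/4)·0 + (1/2)·(-5) + (-1/4)·0 = -5/2.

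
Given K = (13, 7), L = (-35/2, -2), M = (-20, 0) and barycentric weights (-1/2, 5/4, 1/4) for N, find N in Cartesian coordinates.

N = (-1/2)·K + (5/4)·L + (1/4)·M.
x-coordinate: (-1/2)·13 + (5/4)·(-35/2) + (1/4)·(-20) = -267/8.
y-coordinate: (-1/2)·7 + (5/4)·(-2) + (1/4)·0 = -6.

(-267/8, -6)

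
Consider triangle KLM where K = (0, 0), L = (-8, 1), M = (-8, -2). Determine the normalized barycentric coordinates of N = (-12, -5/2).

(-1/2, 1/6, 4/3)

Signed area of the reference triangle: [KLM] = ½·(0·(1−(-2)) + (-8)·(-2−0) + (-8)·(0−1)) = ½·(0 + 16 + 8) = 12.
[NLM] = ½·((-12)·(1−(-2)) + (-8)·(-2−(-5/2)) + (-8)·(-5/2−1)) = ½·(-36 − 4 + 28) = -6, so the K-coordinate is (-6)/12 = -1/2.
[KNM] = ½·(0·(-5/2−(-2)) + (-12)·(-2−0) + (-8)·(0−(-5/2))) = ½·(0 + 24 − 20) = 2, so the L-coordinate is 1/6.
[KLN] = ½·(0·(1−(-5/2)) + (-8)·(-5/2−0) + (-12)·(0−1)) = ½·(0 + 20 + 12) = 16, so the M-coordinate is 4/3.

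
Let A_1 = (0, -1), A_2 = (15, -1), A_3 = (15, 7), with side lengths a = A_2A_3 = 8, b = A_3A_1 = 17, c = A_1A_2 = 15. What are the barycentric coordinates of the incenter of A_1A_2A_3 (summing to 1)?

(1/5, 17/40, 3/8)

The incenter has barycentric coordinates proportional to the opposite side lengths: (8 : 17 : 15).
Normalizing by 8+17+15 = 40 gives (1/5, 17/40, 3/8).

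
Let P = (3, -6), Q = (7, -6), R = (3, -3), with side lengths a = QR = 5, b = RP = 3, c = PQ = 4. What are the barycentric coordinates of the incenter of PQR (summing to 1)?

The incenter has barycentric coordinates proportional to the opposite side lengths: (5 : 3 : 4).
Normalizing by 5+3+4 = 12 gives (5/12, 1/4, 1/3).

(5/12, 1/4, 1/3)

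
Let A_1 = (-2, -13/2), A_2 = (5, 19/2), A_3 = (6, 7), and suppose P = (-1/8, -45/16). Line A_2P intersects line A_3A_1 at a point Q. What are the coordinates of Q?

(-6/7, -32/7)

Barycentric coordinates of P with respect to A_1A_2A_3: (3/4, 1/8, 1/8).
On side A_3A_1 the A_2-coordinate is zero; dropping P's A_2-weight 1/8 and renormalizing the remaining 1/8 : 3/4 gives weights 1/7, 6/7 on A_3, A_1.
Q = (1/7)·(6, 7) + (6/7)·(-2, -13/2) = (-6/7, -32/7).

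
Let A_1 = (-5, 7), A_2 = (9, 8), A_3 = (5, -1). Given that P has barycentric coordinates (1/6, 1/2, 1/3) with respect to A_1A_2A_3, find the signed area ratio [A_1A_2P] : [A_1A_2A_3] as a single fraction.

1/3

The signed ratio [A_1A_2P]/[A_1A_2A_3] equals the barycentric coordinate of P at vertex A_3, which is 1/3.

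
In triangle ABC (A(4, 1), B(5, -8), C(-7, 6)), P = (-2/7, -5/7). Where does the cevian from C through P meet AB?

Barycentric coordinates of P with respect to ABC: (1/7, 3/7, 3/7).
On side AB the C-coordinate is zero; dropping P's C-weight 3/7 and renormalizing the remaining 1/7 : 3/7 gives weights 1/4, 3/4 on A, B.
Q = (1/4)·(4, 1) + (3/4)·(5, -8) = (19/4, -23/4).

(19/4, -23/4)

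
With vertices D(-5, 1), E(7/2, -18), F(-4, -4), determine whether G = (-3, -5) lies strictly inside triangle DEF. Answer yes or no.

yes

Barycentric coordinates of G: (13/47, 8/47, 26/47).
The three coordinates are positive, positive, positive; a point is interior exactly when all three are positive.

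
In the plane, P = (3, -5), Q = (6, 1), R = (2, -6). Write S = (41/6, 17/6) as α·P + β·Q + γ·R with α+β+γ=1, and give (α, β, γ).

Signed area of the reference triangle: [PQR] = ½·(3·(1−(-6)) + 6·(-6−(-5)) + 2·(-5−1)) = ½·(21 − 6 − 12) = 3/2.
[SQR] = ½·((41/6)·(1−(-6)) + 6·(-6−(17/6)) + 2·(17/6−1)) = ½·(287/6 − 53 + 11/3) = -3/4, so the P-coordinate is (-3/4)/(3/2) = -1/2.
[PSR] = ½·(3·(17/6−(-6)) + (41/6)·(-6−(-5)) + 2·(-5−(17/6))) = ½·(53/2 − 41/6 − 47/3) = 2, so the Q-coordinate is 4/3.
[PQS] = ½·(3·(1−(17/6)) + 6·(17/6−(-5)) + (41/6)·(-5−1)) = ½·(-11/2 + 47 − 41) = 1/4, so the R-coordinate is 1/6.
Check: -1/2 + 4/3 + 1/6 = 1.

(-1/2, 4/3, 1/6)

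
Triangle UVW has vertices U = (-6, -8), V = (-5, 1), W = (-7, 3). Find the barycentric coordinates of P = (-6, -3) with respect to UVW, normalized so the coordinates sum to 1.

(1/2, 1/4, 1/4)

Signed area of the reference triangle: [UVW] = ½·((-6)·(1−3) + (-5)·(3−(-8)) + (-7)·(-8−1)) = ½·(12 − 55 + 63) = 10.
[PVW] = ½·((-6)·(1−3) + (-5)·(3−(-3)) + (-7)·(-3−1)) = ½·(12 − 30 + 28) = 5, so the U-coordinate is 5/10 = 1/2.
[UPW] = ½·((-6)·(-3−3) + (-6)·(3−(-8)) + (-7)·(-8−(-3))) = ½·(36 − 66 + 35) = 5/2, so the V-coordinate is 1/4.
[UVP] = ½·((-6)·(1−(-3)) + (-5)·(-3−(-8)) + (-6)·(-8−1)) = ½·(-24 − 25 + 54) = 5/2, so the W-coordinate is 1/4.
Check: 1/2 + 1/4 + 1/4 = 1.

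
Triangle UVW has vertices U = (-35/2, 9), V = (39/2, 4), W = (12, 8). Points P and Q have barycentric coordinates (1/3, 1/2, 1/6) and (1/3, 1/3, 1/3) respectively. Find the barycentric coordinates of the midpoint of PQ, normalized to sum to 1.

(1/3, 5/12, 1/4)

Since both coordinate triples sum to 1, the midpoint's barycentrics are the componentwise average.
(1/3+1/3)/2 = 1/3; similarly 5/12 and 1/4.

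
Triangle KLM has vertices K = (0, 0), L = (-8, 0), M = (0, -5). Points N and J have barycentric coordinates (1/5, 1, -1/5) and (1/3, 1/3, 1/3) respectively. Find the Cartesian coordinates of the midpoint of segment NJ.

(-16/3, -1/3)

Barycentric coordinates of the midpoint are the average: (4/15, 2/3, 1/15).
Converting: (4/15)·K + (2/3)·L + (1/15)·M = (-16/3, -1/3).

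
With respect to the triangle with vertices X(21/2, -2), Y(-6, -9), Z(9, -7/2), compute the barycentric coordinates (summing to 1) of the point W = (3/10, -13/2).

(1/5, 3/5, 1/5)

Signed area of the reference triangle: [XYZ] = ½·((21/2)·(-9−(-7/2)) + (-6)·(-7/2−(-2)) + 9·(-2−(-9))) = ½·(-231/4 + 9 + 63) = 57/8.
[WYZ] = ½·((3/10)·(-9−(-7/2)) + (-6)·(-7/2−(-13/2)) + 9·(-13/2−(-9))) = ½·(-33/20 − 18 + 45/2) = 57/40, so the X-coordinate is (57/40)/(57/8) = 1/5.
[XWZ] = ½·((21/2)·(-13/2−(-7/2)) + (3/10)·(-7/2−(-2)) + 9·(-2−(-13/2))) = ½·(-63/2 − 9/20 + 81/2) = 171/40, so the Y-coordinate is 3/5.
[XYW] = ½·((21/2)·(-9−(-13/2)) + (-6)·(-13/2−(-2)) + (3/10)·(-2−(-9))) = ½·(-105/4 + 27 + 21/10) = 57/40, so the Z-coordinate is 1/5.
Check: 1/5 + 3/5 + 1/5 = 1.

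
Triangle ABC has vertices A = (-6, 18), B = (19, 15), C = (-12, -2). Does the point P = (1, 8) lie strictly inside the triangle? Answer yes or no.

Barycentric coordinates of P: (89/518, 100/259, 229/518).
The three coordinates are positive, positive, positive; a point is interior exactly when all three are positive.

yes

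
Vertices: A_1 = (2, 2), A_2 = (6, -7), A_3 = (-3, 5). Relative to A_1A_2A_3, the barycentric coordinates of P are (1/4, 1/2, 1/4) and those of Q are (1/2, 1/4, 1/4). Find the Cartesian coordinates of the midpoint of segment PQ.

Barycentric coordinates of the midpoint are the average: (3/8, 3/8, 1/4).
Converting: (3/8)·A_1 + (3/8)·A_2 + (1/4)·A_3 = (9/4, -5/8).

(9/4, -5/8)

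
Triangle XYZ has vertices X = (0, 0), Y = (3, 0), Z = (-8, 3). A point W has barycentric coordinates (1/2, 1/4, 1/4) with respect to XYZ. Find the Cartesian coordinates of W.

(-5/4, 3/4)

W = (1/2)·X + (1/4)·Y + (1/4)·Z.
x-coordinate: (1/2)·0 + (1/4)·3 + (1/4)·(-8) = -5/4.
y-coordinate: (1/2)·0 + (1/4)·0 + (1/4)·3 = 3/4.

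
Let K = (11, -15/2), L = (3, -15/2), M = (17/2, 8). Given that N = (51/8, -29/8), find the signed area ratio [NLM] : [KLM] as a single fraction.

[KLM] = ½·(11·(-15/2−8) + 3·(8−(-15/2)) + (17/2)·(-15/2−(-15/2))) = ½·(-341/2 + 93/2 + 0) = -62.
[NLM] = ½·((51/8)·(-15/2−8) + 3·(8−(-29/8)) + (17/2)·(-29/8−(-15/2))) = ½·(-1581/16 + 279/8 + 527/16) = -31/2, so the ratio is (-31/2)/(-62) = 1/4.

1/4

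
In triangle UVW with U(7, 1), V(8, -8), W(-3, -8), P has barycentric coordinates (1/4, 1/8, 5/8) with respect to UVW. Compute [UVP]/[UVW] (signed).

5/8

The signed ratio [UVP]/[UVW] equals the barycentric coordinate of P at vertex W, which is 5/8.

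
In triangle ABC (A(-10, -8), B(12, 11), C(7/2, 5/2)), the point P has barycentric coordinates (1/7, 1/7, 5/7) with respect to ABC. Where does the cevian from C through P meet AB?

Line CP meets AB where the C-coordinate vanishes; zeroing P's C-weight and renormalizing leaves A, B-weights 1/7 : 1/7 → (1/2, 1/2).
So Q = (1/2)·A + (1/2)·B = (1, 3/2).

(1, 3/2)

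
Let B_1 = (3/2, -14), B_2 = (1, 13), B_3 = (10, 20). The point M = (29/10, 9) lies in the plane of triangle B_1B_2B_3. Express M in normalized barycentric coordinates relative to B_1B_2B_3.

Signed area of the reference triangle: [B_1B_2B_3] = ½·((3/2)·(13−20) + 1·(20−(-14)) + 10·(-14−13)) = ½·(-21/2 + 34 − 270) = -493/4.
[MB_2B_3] = ½·((29/10)·(13−20) + 1·(20−9) + 10·(9−13)) = ½·(-203/10 + 11 − 40) = -493/20, so the B_1-coordinate is (-493/20)/(-493/4) = 1/5.
[B_1MB_3] = ½·((3/2)·(9−20) + (29/10)·(20−(-14)) + 10·(-14−9)) = ½·(-33/2 + 493/5 − 230) = -1479/20, so the B_2-coordinate is 3/5.
[B_1B_2M] = ½·((3/2)·(13−9) + 1·(9−(-14)) + (29/10)·(-14−13)) = ½·(6 + 23 − 783/10) = -493/20, so the B_3-coordinate is 1/5.
Check: 1/5 + 3/5 + 1/5 = 1.

(1/5, 3/5, 1/5)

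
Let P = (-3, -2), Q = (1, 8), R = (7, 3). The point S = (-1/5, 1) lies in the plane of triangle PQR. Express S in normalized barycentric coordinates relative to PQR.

Signed area of the reference triangle: [PQR] = ½·((-3)·(8−3) + 1·(3−(-2)) + 7·(-2−8)) = ½·(-15 + 5 − 70) = -40.
[SQR] = ½·((-1/5)·(8−3) + 1·(3−1) + 7·(1−8)) = ½·(-1 + 2 − 49) = -24, so the P-coordinate is (-24)/(-40) = 3/5.
[PSR] = ½·((-3)·(1−3) + (-1/5)·(3−(-2)) + 7·(-2−1)) = ½·(6 − 1 − 21) = -8, so the Q-coordinate is 1/5.
[PQS] = ½·((-3)·(8−1) + 1·(1−(-2)) + (-1/5)·(-2−8)) = ½·(-21 + 3 + 2) = -8, so the R-coordinate is 1/5.

(3/5, 1/5, 1/5)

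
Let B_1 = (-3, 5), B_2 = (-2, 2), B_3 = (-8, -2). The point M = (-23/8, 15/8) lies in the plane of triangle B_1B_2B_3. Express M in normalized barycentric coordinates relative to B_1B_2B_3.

Signed area of the reference triangle: [B_1B_2B_3] = ½·((-3)·(2−(-2)) + (-2)·(-2−5) + (-8)·(5−2)) = ½·(-12 + 14 − 24) = -11.
[MB_2B_3] = ½·((-23/8)·(2−(-2)) + (-2)·(-2−(15/8)) + (-8)·(15/8−2)) = ½·(-23/2 + 31/4 + 1) = -11/8, so the B_1-coordinate is (-11/8)/(-11) = 1/8.
[B_1MB_3] = ½·((-3)·(15/8−(-2)) + (-23/8)·(-2−5) + (-8)·(5−(15/8))) = ½·(-93/8 + 161/8 − 25) = -33/4, so the B_2-coordinate is 3/4.
[B_1B_2M] = ½·((-3)·(2−(15/8)) + (-2)·(15/8−5) + (-23/8)·(5−2)) = ½·(-3/8 + 25/4 − 69/8) = -11/8, so the B_3-coordinate is 1/8.

(1/8, 3/4, 1/8)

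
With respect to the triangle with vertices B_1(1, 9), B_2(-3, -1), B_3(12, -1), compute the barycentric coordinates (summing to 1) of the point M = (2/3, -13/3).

Signed area of the reference triangle: [B_1B_2B_3] = ½·(1·(-1−(-1)) + (-3)·(-1−9) + 12·(9−(-1))) = ½·(0 + 30 + 120) = 75.
[MB_2B_3] = ½·((2/3)·(-1−(-1)) + (-3)·(-1−(-13/3)) + 12·(-13/3−(-1))) = ½·(0 − 10 − 40) = -25, so the B_1-coordinate is (-25)/75 = -1/3.
[B_1MB_3] = ½·(1·(-13/3−(-1)) + (2/3)·(-1−9) + 12·(9−(-13/3))) = ½·(-10/3 − 20/3 + 160) = 75, so the B_2-coordinate is 1.
[B_1B_2M] = ½·(1·(-1−(-13/3)) + (-3)·(-13/3−9) + (2/3)·(9−(-1))) = ½·(10/3 + 40 + 20/3) = 25, so the B_3-coordinate is 1/3.
Check: -1/3 + 1 + 1/3 = 1.

(-1/3, 1, 1/3)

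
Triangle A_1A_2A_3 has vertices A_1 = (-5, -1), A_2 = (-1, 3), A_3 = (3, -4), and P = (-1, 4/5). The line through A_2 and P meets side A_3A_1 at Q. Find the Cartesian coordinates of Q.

(-1, -5/2)

Barycentric coordinates of P with respect to A_1A_2A_3: (1/5, 3/5, 1/5).
On side A_3A_1 the A_2-coordinate is zero; dropping P's A_2-weight 3/5 and renormalizing the remaining 1/5 : 1/5 gives weights 1/2, 1/2 on A_3, A_1.
Q = (1/2)·(3, -4) + (1/2)·(-5, -1) = (-1, -5/2).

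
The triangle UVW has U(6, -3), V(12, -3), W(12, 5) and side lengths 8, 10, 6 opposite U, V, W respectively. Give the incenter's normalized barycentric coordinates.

The incenter has barycentric coordinates proportional to the opposite side lengths: (8 : 10 : 6).
Normalizing by 8+10+6 = 24 gives (1/3, 5/12, 1/4).

(1/3, 5/12, 1/4)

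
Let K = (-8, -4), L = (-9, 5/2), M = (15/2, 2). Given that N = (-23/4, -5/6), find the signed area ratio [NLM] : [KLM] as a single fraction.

[KLM] = ½·((-8)·(5/2−2) + (-9)·(2−(-4)) + (15/2)·(-4−(5/2))) = ½·(-4 − 54 − 195/4) = -427/8.
[NLM] = ½·((-23/4)·(5/2−2) + (-9)·(2−(-5/6)) + (15/2)·(-5/6−(5/2))) = ½·(-23/8 − 51/2 − 25) = -427/16, so the ratio is (-427/16)/(-427/8) = 1/2.

1/2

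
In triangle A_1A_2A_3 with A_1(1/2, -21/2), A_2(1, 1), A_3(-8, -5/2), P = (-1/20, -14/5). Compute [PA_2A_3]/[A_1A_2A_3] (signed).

3/10

[A_1A_2A_3] = ½·((1/2)·(1−(-5/2)) + 1·(-5/2−(-21/2)) + (-8)·(-21/2−1)) = ½·(7/4 + 8 + 92) = 407/8.
[PA_2A_3] = ½·((-1/20)·(1−(-5/2)) + 1·(-5/2−(-14/5)) + (-8)·(-14/5−1)) = ½·(-7/40 + 3/10 + 152/5) = 1221/80, so the ratio is (1221/80)/(407/8) = 3/10.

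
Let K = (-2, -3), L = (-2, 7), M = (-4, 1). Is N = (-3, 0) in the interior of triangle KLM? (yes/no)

Barycentric coordinates of N: (2/5, 1/10, 1/2).
The three coordinates are positive, positive, positive; a point is interior exactly when all three are positive.

yes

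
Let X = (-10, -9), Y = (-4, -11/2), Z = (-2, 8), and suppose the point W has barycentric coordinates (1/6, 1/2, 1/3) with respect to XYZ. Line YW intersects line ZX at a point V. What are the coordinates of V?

Line YW meets ZX where the Y-coordinate vanishes; zeroing W's Y-weight and renormalizing leaves Z, X-weights 1/3 : 1/6 → (2/3, 1/3).
So V = (2/3)·Z + (1/3)·X = (-14/3, 7/3).

(-14/3, 7/3)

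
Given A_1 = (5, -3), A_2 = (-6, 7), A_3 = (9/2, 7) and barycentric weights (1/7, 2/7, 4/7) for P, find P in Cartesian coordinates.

(11/7, 39/7)

P = (1/7)·A_1 + (2/7)·A_2 + (4/7)·A_3.
x-coordinate: (1/7)·5 + (2/7)·(-6) + (4/7)·(9/2) = 11/7.
y-coordinate: (1/7)·(-3) + (2/7)·7 + (4/7)·7 = 39/7.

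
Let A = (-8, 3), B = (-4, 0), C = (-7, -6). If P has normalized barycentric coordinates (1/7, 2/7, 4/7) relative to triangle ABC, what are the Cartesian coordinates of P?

(-44/7, -3)

P = (1/7)·A + (2/7)·B + (4/7)·C.
x-coordinate: (1/7)·(-8) + (2/7)·(-4) + (4/7)·(-7) = -44/7.
y-coordinate: (1/7)·3 + (2/7)·0 + (4/7)·(-6) = -3.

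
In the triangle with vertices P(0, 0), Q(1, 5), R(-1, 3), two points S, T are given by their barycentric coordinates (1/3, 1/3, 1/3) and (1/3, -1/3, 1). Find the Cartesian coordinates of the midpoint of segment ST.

Barycentric coordinates of the midpoint are the average: (1/3, 0, 2/3).
Converting: (1/3)·P + 0·Q + (2/3)·R = (-2/3, 2).

(-2/3, 2)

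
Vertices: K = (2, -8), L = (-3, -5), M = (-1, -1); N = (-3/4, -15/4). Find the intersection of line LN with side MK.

(0, -10/3)

Barycentric coordinates of N with respect to KLM: (1/4, 1/4, 1/2).
On side MK the L-coordinate is zero; dropping N's L-weight 1/4 and renormalizing the remaining 1/2 : 1/4 gives weights 2/3, 1/3 on M, K.
J = (2/3)·(-1, -1) + (1/3)·(2, -8) = (0, -10/3).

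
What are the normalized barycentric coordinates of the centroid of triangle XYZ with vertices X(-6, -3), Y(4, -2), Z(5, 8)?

The centroid is the average of the vertices, so each weight is 1/3.

(1/3, 1/3, 1/3)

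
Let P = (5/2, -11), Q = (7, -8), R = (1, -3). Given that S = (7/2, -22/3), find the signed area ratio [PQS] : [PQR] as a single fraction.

[PQR] = ½·((5/2)·(-8−(-3)) + 7·(-3−(-11)) + 1·(-11−(-8))) = ½·(-25/2 + 56 − 3) = 81/4.
[PQS] = ½·((5/2)·(-8−(-22/3)) + 7·(-22/3−(-11)) + (7/2)·(-11−(-8))) = ½·(-5/3 + 77/3 − 21/2) = 27/4, so the ratio is (27/4)/(81/4) = 1/3.

1/3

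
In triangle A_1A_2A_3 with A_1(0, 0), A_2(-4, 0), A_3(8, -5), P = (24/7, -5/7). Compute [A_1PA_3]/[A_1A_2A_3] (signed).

[A_1A_2A_3] = ½·(0·(0−(-5)) + (-4)·(-5−0) + 8·(0−0)) = ½·(0 + 20 + 0) = 10.
[A_1PA_3] = ½·(0·(-5/7−(-5)) + (24/7)·(-5−0) + 8·(0−(-5/7))) = ½·(0 − 120/7 + 40/7) = -40/7, so the ratio is (-40/7)/10 = -4/7.

-4/7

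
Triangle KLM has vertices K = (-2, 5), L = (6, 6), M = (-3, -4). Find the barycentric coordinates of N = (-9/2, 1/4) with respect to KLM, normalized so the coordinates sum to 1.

(3/4, -1/4, 1/2)

Signed area of the reference triangle: [KLM] = ½·((-2)·(6−(-4)) + 6·(-4−5) + (-3)·(5−6)) = ½·(-20 − 54 + 3) = -71/2.
[NLM] = ½·((-9/2)·(6−(-4)) + 6·(-4−(1/4)) + (-3)·(1/4−6)) = ½·(-45 − 51/2 + 69/4) = -213/8, so the K-coordinate is (-213/8)/(-71/2) = 3/4.
[KNM] = ½·((-2)·(1/4−(-4)) + (-9/2)·(-4−5) + (-3)·(5−(1/4))) = ½·(-17/2 + 81/2 − 57/4) = 71/8, so the L-coordinate is -1/4.
[KLN] = ½·((-2)·(6−(1/4)) + 6·(1/4−5) + (-9/2)·(5−6)) = ½·(-23/2 − 57/2 + 9/2) = -71/4, so the M-coordinate is 1/2.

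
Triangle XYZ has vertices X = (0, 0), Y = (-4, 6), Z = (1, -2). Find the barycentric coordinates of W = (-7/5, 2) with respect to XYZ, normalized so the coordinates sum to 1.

Signed area of the reference triangle: [XYZ] = ½·(0·(6−(-2)) + (-4)·(-2−0) + 1·(0−6)) = ½·(0 + 8 − 6) = 1.
[WYZ] = ½·((-7/5)·(6−(-2)) + (-4)·(-2−2) + 1·(2−6)) = ½·(-56/5 + 16 − 4) = 2/5, so the X-coordinate is (2/5)/1 = 2/5.
[XWZ] = ½·(0·(2−(-2)) + (-7/5)·(-2−0) + 1·(0−2)) = ½·(0 + 14/5 − 2) = 2/5, so the Y-coordinate is 2/5.
[XYW] = ½·(0·(6−2) + (-4)·(2−0) + (-7/5)·(0−6)) = ½·(0 − 8 + 42/5) = 1/5, so the Z-coordinate is 1/5.

(2/5, 2/5, 1/5)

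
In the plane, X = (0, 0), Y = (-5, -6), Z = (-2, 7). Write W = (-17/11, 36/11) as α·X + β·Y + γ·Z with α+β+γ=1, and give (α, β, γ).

Signed area of the reference triangle: [XYZ] = ½·(0·(-6−7) + (-5)·(7−0) + (-2)·(0−(-6))) = ½·(0 − 35 − 12) = -47/2.
[WYZ] = ½·((-17/11)·(-6−7) + (-5)·(7−(36/11)) + (-2)·(36/11−(-6))) = ½·(221/11 − 205/11 − 204/11) = -94/11, so the X-coordinate is (-94/11)/(-47/2) = 4/11.
[XWZ] = ½·(0·(36/11−7) + (-17/11)·(7−0) + (-2)·(0−(36/11))) = ½·(0 − 119/11 + 72/11) = -47/22, so the Y-coordinate is 1/11.
[XYW] = ½·(0·(-6−(36/11)) + (-5)·(36/11−0) + (-17/11)·(0−(-6))) = ½·(0 − 180/11 − 102/11) = -141/11, so the Z-coordinate is 6/11.
Check: 4/11 + 1/11 + 6/11 = 1.

(4/11, 1/11, 6/11)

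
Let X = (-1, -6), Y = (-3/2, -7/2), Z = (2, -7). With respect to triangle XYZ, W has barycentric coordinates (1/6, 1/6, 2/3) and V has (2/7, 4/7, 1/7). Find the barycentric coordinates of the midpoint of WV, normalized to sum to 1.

(19/84, 31/84, 17/42)

Since both coordinate triples sum to 1, the midpoint's barycentrics are the componentwise average.
(1/6+2/7)/2 = 19/84; similarly 31/84 and 17/42.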